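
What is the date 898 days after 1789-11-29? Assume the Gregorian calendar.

+365 (one year) → Nov 29, 1790 (533 left).
+365 (one year) → Nov 29, 1791 (168 left).
Nov has 30 days: +2 → Dec 1, 1791 (166 left).
Dec has 31 days: +31 → Jan 1, 1792 (135 left).
Jan has 31 days: +31 → Feb 1, 1792 (104 left).
Feb has 29 days: +29 → Mar 1, 1792 (75 left).
Mar has 31 days: +31 → Apr 1, 1792 (44 left).
Apr has 30 days: +30 → May 1, 1792 (14 left).
+14 → May 15, 1792.

May 15, 1792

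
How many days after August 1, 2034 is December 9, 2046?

4513

Aug 1, 2034 → Aug 1, 2035: 365 days.
Aug 1, 2035 → Aug 1, 2036: 366 days (Feb 29, 2036 is in that span).
Aug 1, 2036 → Aug 1, 2037: 365 days.
Aug 1, 2037 → Aug 1, 2038: 365 days.
Aug 1, 2038 → Aug 1, 2039: 365 days.
Aug 1, 2039 → Aug 1, 2040: 366 days (Feb 29, 2040 is in that span).
Aug 1, 2040 → Aug 1, 2041: 365 days.
Aug 1, 2041 → Aug 1, 2042: 365 days.
Aug 1, 2042 → Aug 1, 2043: 365 days.
Aug 1, 2043 → Aug 1, 2044: 366 days (Feb 29, 2044 is in that span).
Aug 1, 2044 → Aug 1, 2045: 365 days.
Aug 1, 2045 → Aug 1, 2046: 365 days.
Aug 1, 2046 → Sep 1, 2046: 31 days (August has 31).
Sep 1, 2046 → Oct 1, 2046: 30 days (September has 30).
Oct 1, 2046 → Nov 1, 2046: 31 days (October has 31).
Nov 1, 2046 → Dec 1, 2046: 30 days (November has 30).
Dec 1, 2046 → Dec 9, 2046: 8 days.
Total: 4513 days.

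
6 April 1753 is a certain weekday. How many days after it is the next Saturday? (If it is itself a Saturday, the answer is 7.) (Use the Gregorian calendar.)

Apr 6, 1753 is a Friday.
From Friday to the next Saturday is 1 day.

1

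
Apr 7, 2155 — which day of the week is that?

Doomsday rule: the anchor day for the 2100s is Sunday. For year 55: 55÷12 = 4 r 7, and 7÷4 = 1, so 4+7+1 = 12.
Sunday + 12 ≡ Friday — that's 2155's doomsday.
In April the doomsday date is Apr 4.
Apr 7 is 3 days after Apr 4; 3 mod 7 = 3, so Friday + 3 = Monday.

Monday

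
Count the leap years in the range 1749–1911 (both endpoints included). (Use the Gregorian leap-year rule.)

Multiples of 4 in [1749,1911]: 40.
Of those, multiples of 100: 2 (not leap unless ÷400).
Multiples of 400: 0.
Leap years = 40 − 2 + 0 = 38.

38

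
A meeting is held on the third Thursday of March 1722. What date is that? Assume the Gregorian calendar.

March 19, 1722

March 1, 1722 is a Sunday.
The first Thursday is therefore March 5 (4 days later).
The third Thursday is 5 + 2×7 = March 19.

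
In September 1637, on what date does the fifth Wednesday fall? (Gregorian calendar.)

September 30, 1637

September 1, 1637 is a Tuesday.
The first Wednesday is therefore September 2 (1 days later).
The fifth Wednesday is 2 + 4×7 = September 30.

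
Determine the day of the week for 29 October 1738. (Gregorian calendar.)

Doomsday rule: the anchor day for the 1700s is Sunday. For year 38: 38÷12 = 3 r 2, and 2÷4 = 0, so 3+2+0 = 5.
Sunday + 5 ≡ Friday — that's 1738's doomsday.
In October the doomsday date is Oct 10.
Oct 29 is 19 days after Oct 10; 19 mod 7 = 5, so Friday + 5 = Wednesday.

Wednesday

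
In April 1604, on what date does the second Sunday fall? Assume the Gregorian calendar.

April 1, 1604 is a Thursday.
The first Sunday is therefore April 4 (3 days later).
The second Sunday is 4 + 1×7 = April 11.

April 11, 1604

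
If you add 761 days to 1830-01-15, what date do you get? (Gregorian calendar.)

February 15, 1832

+365 (one year) → Jan 15, 1831 (396 left).
Jan has 31 days: +17 → Feb 1, 1831 (379 left).
Feb has 28 days: +28 → Mar 1, 1831 (351 left).
Mar has 31 days: +31 → Apr 1, 1831 (320 left).
Apr has 30 days: +30 → May 1, 1831 (290 left).
May has 31 days: +31 → Jun 1, 1831 (259 left).
Jun has 30 days: +30 → Jul 1, 1831 (229 left).
Jul has 31 days: +31 → Aug 1, 1831 (198 left).
Aug has 31 days: +31 → Sep 1, 1831 (167 left).
Sep has 30 days: +30 → Oct 1, 1831 (137 left).
Oct has 31 days: +31 → Nov 1, 1831 (106 left).
Nov has 30 days: +30 → Dec 1, 1831 (76 left).
Dec has 31 days: +31 → Jan 1, 1832 (45 left).
Jan has 31 days: +31 → Feb 1, 1832 (14 left).
+14 → Feb 15, 1832.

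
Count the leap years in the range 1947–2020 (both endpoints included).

19

Multiples of 4 in [1947,2020]: 19.
Of those, multiples of 100: 1 (not leap unless ÷400).
Multiples of 400: 1.
Leap years = 19 − 1 + 1 = 19.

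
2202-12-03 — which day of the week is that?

Doomsday rule: the anchor day for the 2200s is Friday. For year 02: 2÷12 = 0 r 2, and 2÷4 = 0, so 0+2+0 = 2.
Friday + 2 ≡ Sunday — that's 2202's doomsday.
In December the doomsday date is Dec 12.
Dec 3 is 9 days before Dec 12; 9 mod 7 = 2, so Sunday − 2 = Friday.

Friday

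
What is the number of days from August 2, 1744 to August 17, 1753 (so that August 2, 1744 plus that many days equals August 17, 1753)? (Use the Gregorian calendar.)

Aug 2, 1744 → Aug 2, 1745: 365 days.
Aug 2, 1745 → Aug 2, 1746: 365 days.
Aug 2, 1746 → Aug 2, 1747: 365 days.
Aug 2, 1747 → Aug 2, 1748: 366 days (Feb 29, 1748 is in that span).
Aug 2, 1748 → Aug 2, 1749: 365 days.
Aug 2, 1749 → Aug 2, 1750: 365 days.
Aug 2, 1750 → Aug 2, 1751: 365 days.
Aug 2, 1751 → Aug 2, 1752: 366 days (Feb 29, 1752 is in that span).
Aug 2, 1752 → Sep 2, 1752: 31 days (August has 31).
Sep 2, 1752 → Oct 2, 1752: 30 days (September has 30).
Oct 2, 1752 → Nov 2, 1752: 31 days (October has 31).
Nov 2, 1752 → Dec 2, 1752: 30 days (November has 30).
Dec 2, 1752 → Jan 2, 1753: 31 days (December has 31).
Jan 2, 1753 → Feb 2, 1753: 31 days (January has 31).
Feb 2, 1753 → Mar 2, 1753: 28 days (February has 28).
Mar 2, 1753 → Apr 2, 1753: 31 days (March has 31).
Apr 2, 1753 → May 2, 1753: 30 days (April has 30).
May 2, 1753 → Jun 2, 1753: 31 days (May has 31).
Jun 2, 1753 → Jul 2, 1753: 30 days (June has 30).
Jul 2, 1753 → Aug 2, 1753: 31 days (July has 31).
Aug 2, 1753 → Aug 17, 1753: 15 days.
Total: 3302 days.

3302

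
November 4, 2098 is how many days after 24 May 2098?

164

May 24, 2098 → Jun 24, 2098: 31 days (May has 31).
Jun 24, 2098 → Jul 24, 2098: 30 days (June has 30).
Jul 24, 2098 → Aug 24, 2098: 31 days (July has 31).
Aug 24, 2098 → Sep 24, 2098: 31 days (August has 31).
Sep 24, 2098 → Oct 24, 2098: 30 days (September has 30).
Oct 24, 2098 → Nov 4, 2098: 11 days.
Total: 164 days.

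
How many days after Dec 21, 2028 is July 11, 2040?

Dec 21, 2028 → Dec 21, 2029: 365 days.
Dec 21, 2029 → Dec 21, 2030: 365 days.
Dec 21, 2030 → Dec 21, 2031: 365 days.
Dec 21, 2031 → Dec 21, 2032: 366 days (Feb 29, 2032 is in that span).
Dec 21, 2032 → Dec 21, 2033: 365 days.
Dec 21, 2033 → Dec 21, 2034: 365 days.
Dec 21, 2034 → Dec 21, 2035: 365 days.
Dec 21, 2035 → Dec 21, 2036: 366 days (Feb 29, 2036 is in that span).
Dec 21, 2036 → Dec 21, 2037: 365 days.
Dec 21, 2037 → Dec 21, 2038: 365 days.
Dec 21, 2038 → Dec 21, 2039: 365 days.
Dec 21, 2039 → Jan 21, 2040: 31 days (December has 31).
Jan 21, 2040 → Feb 21, 2040: 31 days (January has 31).
Feb 21, 2040 → Mar 21, 2040: 29 days (February has 29).
Mar 21, 2040 → Apr 21, 2040: 31 days (March has 31).
Apr 21, 2040 → May 21, 2040: 30 days (April has 30).
May 21, 2040 → Jun 21, 2040: 31 days (May has 31).
Jun 21, 2040 → Jul 11, 2040: 20 days.
Total: 4220 days.

4220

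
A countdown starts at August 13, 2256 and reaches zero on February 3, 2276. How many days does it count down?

Aug 13, 2256 → Aug 13, 2257: 365 days.
Aug 13, 2257 → Aug 13, 2258: 365 days.
Aug 13, 2258 → Aug 13, 2259: 365 days.
Aug 13, 2259 → Aug 13, 2260: 366 days (Feb 29, 2260 is in that span).
Aug 13, 2260 → Aug 13, 2261: 365 days.
Aug 13, 2261 → Aug 13, 2262: 365 days.
Aug 13, 2262 → Aug 13, 2263: 365 days.
Aug 13, 2263 → Aug 13, 2264: 366 days (Feb 29, 2264 is in that span).
Aug 13, 2264 → Aug 13, 2265: 365 days.
Aug 13, 2265 → Aug 13, 2266: 365 days.
Aug 13, 2266 → Aug 13, 2267: 365 days.
Aug 13, 2267 → Aug 13, 2268: 366 days (Feb 29, 2268 is in that span).
Aug 13, 2268 → Aug 13, 2269: 365 days.
Aug 13, 2269 → Aug 13, 2270: 365 days.
Aug 13, 2270 → Aug 13, 2271: 365 days.
Aug 13, 2271 → Aug 13, 2272: 366 days (Feb 29, 2272 is in that span).
Aug 13, 2272 → Aug 13, 2273: 365 days.
Aug 13, 2273 → Aug 13, 2274: 365 days.
Aug 13, 2274 → Aug 13, 2275: 365 days.
Aug 13, 2275 → Sep 13, 2275: 31 days (August has 31).
Sep 13, 2275 → Oct 13, 2275: 30 days (September has 30).
Oct 13, 2275 → Nov 13, 2275: 31 days (October has 31).
Nov 13, 2275 → Dec 13, 2275: 30 days (November has 30).
Dec 13, 2275 → Jan 13, 2276: 31 days (December has 31).
Jan 13, 2276 → Feb 3, 2276: 21 days.
Total: 7113 days.

7113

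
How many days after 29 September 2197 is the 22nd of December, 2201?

Sep 29, 2197 → Sep 29, 2198: 365 days.
Sep 29, 2198 → Sep 29, 2199: 365 days.
Sep 29, 2199 → Sep 29, 2200: 365 days.
Sep 29, 2200 → Sep 29, 2201: 365 days.
Sep 29, 2201 → Oct 29, 2201: 30 days (September has 30).
Oct 29, 2201 → Nov 29, 2201: 31 days (October has 31).
Nov 29, 2201 → Dec 22, 2201: 23 days.
Total: 1544 days.

1544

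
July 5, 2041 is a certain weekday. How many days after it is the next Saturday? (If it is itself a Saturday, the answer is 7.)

1

Jul 5, 2041 is a Friday.
From Friday to the next Saturday is 1 day.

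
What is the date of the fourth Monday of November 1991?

November 1, 1991 is a Friday.
The first Monday is therefore November 4 (3 days later).
The fourth Monday is 4 + 3×7 = November 25.

November 25, 1991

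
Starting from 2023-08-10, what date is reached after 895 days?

January 21, 2026

+366 (one year; includes Feb 29, 2024) → Aug 10, 2024 (529 left).
+365 (one year) → Aug 10, 2025 (164 left).
Aug has 31 days: +22 → Sep 1, 2025 (142 left).
Sep has 30 days: +30 → Oct 1, 2025 (112 left).
Oct has 31 days: +31 → Nov 1, 2025 (81 left).
Nov has 30 days: +30 → Dec 1, 2025 (51 left).
Dec has 31 days: +31 → Jan 1, 2026 (20 left).
+20 → Jan 21, 2026.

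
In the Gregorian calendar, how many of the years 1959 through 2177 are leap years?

Multiples of 4 in [1959,2177]: 55.
Of those, multiples of 100: 2 (not leap unless ÷400).
Multiples of 400: 1.
Leap years = 55 − 2 + 1 = 54.

54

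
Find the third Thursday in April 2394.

April 1, 2394 is a Friday.
The first Thursday is therefore April 7 (6 days later).
The third Thursday is 7 + 2×7 = April 21.

April 21, 2394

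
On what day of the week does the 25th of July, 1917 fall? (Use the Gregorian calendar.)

Wednesday

January 1, 1917 is a Monday.
Jan 1, 1917 → Feb 1, 1917: 31 days (January has 31).
Feb 1, 1917 → Mar 1, 1917: 28 days (February has 28).
Mar 1, 1917 → Apr 1, 1917: 31 days (March has 31).
Apr 1, 1917 → May 1, 1917: 30 days (April has 30).
May 1, 1917 → Jun 1, 1917: 31 days (May has 31).
Jun 1, 1917 → Jul 1, 1917: 30 days (June has 30).
Jul 1, 1917 → Jul 25, 1917: 24 days.
Total: 205 days.
205 mod 7 = 2, so Monday + 2 = Wednesday.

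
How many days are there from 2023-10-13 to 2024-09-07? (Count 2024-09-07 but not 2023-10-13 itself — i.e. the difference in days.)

Oct 13, 2023 → Nov 13, 2023: 31 days (October has 31).
Nov 13, 2023 → Dec 13, 2023: 30 days (November has 30).
Dec 13, 2023 → Jan 13, 2024: 31 days (December has 31).
Jan 13, 2024 → Feb 13, 2024: 31 days (January has 31).
Feb 13, 2024 → Mar 13, 2024: 29 days (February has 29).
Mar 13, 2024 → Apr 13, 2024: 31 days (March has 31).
Apr 13, 2024 → May 13, 2024: 30 days (April has 30).
May 13, 2024 → Jun 13, 2024: 31 days (May has 31).
Jun 13, 2024 → Jul 13, 2024: 30 days (June has 30).
Jul 13, 2024 → Aug 13, 2024: 31 days (July has 31).
Aug 13, 2024 → Sep 7, 2024: 25 days.
Total: 330 days.

330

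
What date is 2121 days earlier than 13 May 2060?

July 23, 2054

−366 (one year; includes Feb 29, 2060) → May 13, 2059 (1755 left).
−365 (one year) → May 13, 2058 (1390 left).
−365 (one year) → May 13, 2057 (1025 left).
−365 (one year) → May 13, 2056 (660 left).
−366 (one year; includes Feb 29, 2056) → May 13, 2055 (294 left).
−13 → Apr 30, 2055 (end of Apr, 30 days; 281 left).
−30 → Mar 31, 2055 (end of Mar, 31 days; 251 left).
−31 → Feb 28, 2055 (end of Feb, 28 days; 220 left).
−28 → Jan 31, 2055 (end of Jan, 31 days; 192 left).
−31 → Dec 31, 2054 (end of Dec, 31 days; 161 left).
−31 → Nov 30, 2054 (end of Nov, 30 days; 130 left).
−30 → Oct 31, 2054 (end of Oct, 31 days; 100 left).
−31 → Sep 30, 2054 (end of Sep, 30 days; 69 left).
−30 → Aug 31, 2054 (end of Aug, 31 days; 39 left).
−31 → Jul 31, 2054 (end of Jul, 31 days; 8 left).
−8 → Jul 23, 2054.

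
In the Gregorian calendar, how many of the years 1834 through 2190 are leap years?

87

Multiples of 4 in [1834,2190]: 89.
Of those, multiples of 100: 3 (not leap unless ÷400).
Multiples of 400: 1.
Leap years = 89 − 3 + 1 = 87.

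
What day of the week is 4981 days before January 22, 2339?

Wednesday

First find the weekday of Jan 22, 2339. Doomsday rule: the anchor day for the 2300s is Wednesday. For year 39: 39÷12 = 3 r 3, and 3÷4 = 0, so 3+3+0 = 6.
Wednesday + 6 ≡ Tuesday — that's 2339's doomsday.
In January the doomsday date is Jan 3 (2339 is not a leap year).
Jan 22 is 19 days after Jan 3; 19 mod 7 = 5, so Tuesday + 5 = Sunday.
4981 mod 7 = 4, so 4981 days before a Sunday is Sunday − 4 = Wednesday.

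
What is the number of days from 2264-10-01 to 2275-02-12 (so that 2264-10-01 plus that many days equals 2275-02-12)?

Oct 1, 2264 → Oct 1, 2265: 365 days.
Oct 1, 2265 → Oct 1, 2266: 365 days.
Oct 1, 2266 → Oct 1, 2267: 365 days.
Oct 1, 2267 → Oct 1, 2268: 366 days (Feb 29, 2268 is in that span).
Oct 1, 2268 → Oct 1, 2269: 365 days.
Oct 1, 2269 → Oct 1, 2270: 365 days.
Oct 1, 2270 → Oct 1, 2271: 365 days.
Oct 1, 2271 → Oct 1, 2272: 366 days (Feb 29, 2272 is in that span).
Oct 1, 2272 → Oct 1, 2273: 365 days.
Oct 1, 2273 → Oct 1, 2274: 365 days.
Oct 1, 2274 → Nov 1, 2274: 31 days (October has 31).
Nov 1, 2274 → Dec 1, 2274: 30 days (November has 30).
Dec 1, 2274 → Jan 1, 2275: 31 days (December has 31).
Jan 1, 2275 → Feb 1, 2275: 31 days (January has 31).
Feb 1, 2275 → Feb 12, 2275: 11 days.
Total: 3786 days.

3786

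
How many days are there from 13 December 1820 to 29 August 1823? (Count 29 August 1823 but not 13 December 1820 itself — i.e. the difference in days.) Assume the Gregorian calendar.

Dec 13, 1820 → Dec 13, 1821: 365 days.
Dec 13, 1821 → Dec 13, 1822: 365 days.
Dec 13, 1822 → Jan 13, 1823: 31 days (December has 31).
Jan 13, 1823 → Feb 13, 1823: 31 days (January has 31).
Feb 13, 1823 → Mar 13, 1823: 28 days (February has 28).
Mar 13, 1823 → Apr 13, 1823: 31 days (March has 31).
Apr 13, 1823 → May 13, 1823: 30 days (April has 30).
May 13, 1823 → Jun 13, 1823: 31 days (May has 31).
Jun 13, 1823 → Jul 13, 1823: 30 days (June has 30).
Jul 13, 1823 → Aug 13, 1823: 31 days (July has 31).
Aug 13, 1823 → Aug 29, 1823: 16 days.
Total: 989 days.

989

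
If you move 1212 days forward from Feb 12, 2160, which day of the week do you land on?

First find the weekday of Feb 12, 2160. Doomsday rule: the anchor day for the 2100s is Sunday. For year 60: 60÷12 = 5 r 0, and 0÷4 = 0, so 5+0+0 = 5.
Sunday + 5 ≡ Friday — that's 2160's doomsday.
In February the doomsday date is Feb 29 (2160 is a leap year (divisible by 4)).
Feb 12 is 17 days before Feb 29; 17 mod 7 = 3, so Friday − 3 = Tuesday.
1212 mod 7 = 1, so 1212 days after a Tuesday is Tuesday + 1 = Wednesday.

Wednesday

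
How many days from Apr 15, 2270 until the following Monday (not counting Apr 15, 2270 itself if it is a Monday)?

Apr 15, 2270 is a Friday.
From Friday to the next Monday is 3 days.

3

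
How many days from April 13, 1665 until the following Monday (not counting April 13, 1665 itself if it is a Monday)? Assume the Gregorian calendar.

7

Apr 13, 1665 is a Monday.
From Monday to the next Monday is 7 days.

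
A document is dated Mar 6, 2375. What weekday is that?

Thursday

Doomsday rule: the anchor day for the 2300s is Wednesday. For year 75: 75÷12 = 6 r 3, and 3÷4 = 0, so 6+3+0 = 9.
Wednesday + 9 ≡ Friday — that's 2375's doomsday.
In March the doomsday date is Mar 14.
Mar 6 is 8 days before Mar 14; 8 mod 7 = 1, so Friday − 1 = Thursday.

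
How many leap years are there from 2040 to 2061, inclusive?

6

Multiples of 4 in [2040,2061]: 6.
Of those, multiples of 100: 0 (not leap unless ÷400).
Multiples of 400: 0.
Leap years = 6 − 0 + 0 = 6.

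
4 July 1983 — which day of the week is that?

Monday

Doomsday rule: the anchor day for the 1900s is Wednesday. For year 83: 83÷12 = 6 r 11, and 11÷4 = 2, so 6+11+2 = 19.
Wednesday + 19 ≡ Monday — that's 1983's doomsday.
In July the doomsday date is Jul 11.
Jul 4 is 7 days before Jul 11; 7 mod 7 = 0, so Monday − 0 = Monday.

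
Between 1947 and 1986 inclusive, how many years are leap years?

10

Multiples of 4 in [1947,1986]: 10.
Of those, multiples of 100: 0 (not leap unless ÷400).
Multiples of 400: 0.
Leap years = 10 − 0 + 0 = 10.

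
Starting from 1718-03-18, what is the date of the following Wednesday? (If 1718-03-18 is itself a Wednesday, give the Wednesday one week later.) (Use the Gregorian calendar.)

March 23, 1718

Mar 18, 1718 is a Friday.
From Friday to the next Wednesday is 5 days.
Mar 18, 1718 + 5 = Mar 23, 1718.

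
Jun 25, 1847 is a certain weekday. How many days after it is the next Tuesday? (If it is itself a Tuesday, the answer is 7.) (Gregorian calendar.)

4

Jun 25, 1847 is a Friday.
From Friday to the next Tuesday is 4 days.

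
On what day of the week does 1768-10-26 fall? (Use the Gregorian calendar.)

Wednesday

Doomsday rule: the anchor day for the 1700s is Sunday. For year 68: 68÷12 = 5 r 8, and 8÷4 = 2, so 5+8+2 = 15.
Sunday + 15 ≡ Monday — that's 1768's doomsday.
In October the doomsday date is Oct 10.
Oct 26 is 16 days after Oct 10; 16 mod 7 = 2, so Monday + 2 = Wednesday.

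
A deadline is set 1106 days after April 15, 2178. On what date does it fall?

April 25, 2181

+365 (one year) → Apr 15, 2179 (741 left).
+366 (one year; includes Feb 29, 2180) → Apr 15, 2180 (375 left).
Apr has 30 days: +16 → May 1, 2180 (359 left).
May has 31 days: +31 → Jun 1, 2180 (328 left).
Jun has 30 days: +30 → Jul 1, 2180 (298 left).
Jul has 31 days: +31 → Aug 1, 2180 (267 left).
Aug has 31 days: +31 → Sep 1, 2180 (236 left).
Sep has 30 days: +30 → Oct 1, 2180 (206 left).
Oct has 31 days: +31 → Nov 1, 2180 (175 left).
Nov has 30 days: +30 → Dec 1, 2180 (145 left).
Dec has 31 days: +31 → Jan 1, 2181 (114 left).
Jan has 31 days: +31 → Feb 1, 2181 (83 left).
Feb has 28 days: +28 → Mar 1, 2181 (55 left).
Mar has 31 days: +31 → Apr 1, 2181 (24 left).
+24 → Apr 25, 2181.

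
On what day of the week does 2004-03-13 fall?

Doomsday rule: the anchor day for the 2000s is Tuesday. For year 04: 4÷12 = 0 r 4, and 4÷4 = 1, so 0+4+1 = 5.
Tuesday + 5 ≡ Sunday — that's 2004's doomsday.
In March the doomsday date is Mar 14.
Mar 13 is 1 day before Mar 14; 1 mod 7 = 1, so Sunday − 1 = Saturday.

Saturday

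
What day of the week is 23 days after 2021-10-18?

First find the weekday of Oct 18, 2021. Doomsday rule: the anchor day for the 2000s is Tuesday. For year 21: 21÷12 = 1 r 9, and 9÷4 = 2, so 1+9+2 = 12.
Tuesday + 12 ≡ Sunday — that's 2021's doomsday.
In October the doomsday date is Oct 10.
Oct 18 is 8 days after Oct 10; 8 mod 7 = 1, so Sunday + 1 = Monday.
23 mod 7 = 2, so 23 days after a Monday is Monday + 2 = Wednesday.

Wednesday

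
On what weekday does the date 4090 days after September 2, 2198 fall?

First find the weekday of Sep 2, 2198. Doomsday rule: the anchor day for the 2100s is Sunday. For year 98: 98÷12 = 8 r 2, and 2÷4 = 0, so 8+2+0 = 10.
Sunday + 10 ≡ Wednesday — that's 2198's doomsday.
In September the doomsday date is Sep 5.
Sep 2 is 3 days before Sep 5; 3 mod 7 = 3, so Wednesday − 3 = Sunday.
4090 mod 7 = 2, so 4090 days after a Sunday is Sunday + 2 = Tuesday.

Tuesday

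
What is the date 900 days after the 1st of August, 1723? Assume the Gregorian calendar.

January 17, 1726

+366 (one year; includes Feb 29, 1724) → Aug 1, 1724 (534 left).
+365 (one year) → Aug 1, 1725 (169 left).
Aug has 31 days: +31 → Sep 1, 1725 (138 left).
Sep has 30 days: +30 → Oct 1, 1725 (108 left).
Oct has 31 days: +31 → Nov 1, 1725 (77 left).
Nov has 30 days: +30 → Dec 1, 1725 (47 left).
Dec has 31 days: +31 → Jan 1, 1726 (16 left).
+16 → Jan 17, 1726.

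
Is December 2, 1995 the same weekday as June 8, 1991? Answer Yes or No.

Yes

From Jun 8, 1991 to Dec 2, 1995 is 1638 days.
1638 mod 7 = 0, so they are the same weekday.
(Jun 8, 1991 is a Saturday; Dec 2, 1995 is a Saturday.)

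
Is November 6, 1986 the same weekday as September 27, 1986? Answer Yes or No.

No

From Sep 27, 1986 to Nov 6, 1986 is 40 days.
40 mod 7 = 5, so they are different weekdays.
(Sep 27, 1986 is a Saturday; Nov 6, 1986 is a Thursday.)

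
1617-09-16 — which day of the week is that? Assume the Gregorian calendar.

Doomsday rule: the anchor day for the 1600s is Tuesday. For year 17: 17÷12 = 1 r 5, and 5÷4 = 1, so 1+5+1 = 7.
Tuesday + 7 ≡ Tuesday — that's 1617's doomsday.
In September the doomsday date is Sep 5.
Sep 16 is 11 days after Sep 5; 11 mod 7 = 4, so Tuesday + 4 = Saturday.

Saturday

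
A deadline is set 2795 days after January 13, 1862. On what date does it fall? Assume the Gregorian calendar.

September 8, 1869

+365 (one year) → Jan 13, 1863 (2430 left).
+365 (one year) → Jan 13, 1864 (2065 left).
+366 (one year; includes Feb 29, 1864) → Jan 13, 1865 (1699 left).
+365 (one year) → Jan 13, 1866 (1334 left).
+365 (one year) → Jan 13, 1867 (969 left).
+365 (one year) → Jan 13, 1868 (604 left).
+366 (one year; includes Feb 29, 1868) → Jan 13, 1869 (238 left).
Jan has 31 days: +19 → Feb 1, 1869 (219 left).
Feb has 28 days: +28 → Mar 1, 1869 (191 left).
Mar has 31 days: +31 → Apr 1, 1869 (160 left).
Apr has 30 days: +30 → May 1, 1869 (130 left).
May has 31 days: +31 → Jun 1, 1869 (99 left).
Jun has 30 days: +30 → Jul 1, 1869 (69 left).
Jul has 31 days: +31 → Aug 1, 1869 (38 left).
Aug has 31 days: +31 → Sep 1, 1869 (7 left).
+7 → Sep 8, 1869.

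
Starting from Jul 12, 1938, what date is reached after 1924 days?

October 18, 1943

+365 (one year) → Jul 12, 1939 (1559 left).
+366 (one year; includes Feb 29, 1940) → Jul 12, 1940 (1193 left).
+365 (one year) → Jul 12, 1941 (828 left).
+365 (one year) → Jul 12, 1942 (463 left).
+365 (one year) → Jul 12, 1943 (98 left).
Jul has 31 days: +20 → Aug 1, 1943 (78 left).
Aug has 31 days: +31 → Sep 1, 1943 (47 left).
Sep has 30 days: +30 → Oct 1, 1943 (17 left).
+17 → Oct 18, 1943.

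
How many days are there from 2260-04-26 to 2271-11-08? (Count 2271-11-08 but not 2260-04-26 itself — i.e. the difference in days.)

Apr 26, 2260 → Apr 26, 2261: 365 days.
Apr 26, 2261 → Apr 26, 2262: 365 days.
Apr 26, 2262 → Apr 26, 2263: 365 days.
Apr 26, 2263 → Apr 26, 2264: 366 days (Feb 29, 2264 is in that span).
Apr 26, 2264 → Apr 26, 2265: 365 days.
Apr 26, 2265 → Apr 26, 2266: 365 days.
Apr 26, 2266 → Apr 26, 2267: 365 days.
Apr 26, 2267 → Apr 26, 2268: 366 days (Feb 29, 2268 is in that span).
Apr 26, 2268 → Apr 26, 2269: 365 days.
Apr 26, 2269 → Apr 26, 2270: 365 days.
Apr 26, 2270 → Apr 26, 2271: 365 days.
Apr 26, 2271 → May 26, 2271: 30 days (April has 30).
May 26, 2271 → Jun 26, 2271: 31 days (May has 31).
Jun 26, 2271 → Jul 26, 2271: 30 days (June has 30).
Jul 26, 2271 → Aug 26, 2271: 31 days (July has 31).
Aug 26, 2271 → Sep 26, 2271: 31 days (August has 31).
Sep 26, 2271 → Oct 26, 2271: 30 days (September has 30).
Oct 26, 2271 → Nov 8, 2271: 13 days.
Total: 4213 days.

4213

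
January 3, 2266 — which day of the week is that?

Wednesday

Doomsday rule: the anchor day for the 2200s is Friday. For year 66: 66÷12 = 5 r 6, and 6÷4 = 1, so 5+6+1 = 12.
Friday + 12 ≡ Wednesday — that's 2266's doomsday.
In January the doomsday date is Jan 3 (2266 is not a leap year).
Jan 3 is the doomsday itself: Wednesday.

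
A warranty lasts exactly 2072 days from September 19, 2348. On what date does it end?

+365 (one year) → Sep 19, 2349 (1707 left).
+365 (one year) → Sep 19, 2350 (1342 left).
+365 (one year) → Sep 19, 2351 (977 left).
+366 (one year; includes Feb 29, 2352) → Sep 19, 2352 (611 left).
+365 (one year) → Sep 19, 2353 (246 left).
Sep has 30 days: +12 → Oct 1, 2353 (234 left).
Oct has 31 days: +31 → Nov 1, 2353 (203 left).
Nov has 30 days: +30 → Dec 1, 2353 (173 left).
Dec has 31 days: +31 → Jan 1, 2354 (142 left).
Jan has 31 days: +31 → Feb 1, 2354 (111 left).
Feb has 28 days: +28 → Mar 1, 2354 (83 left).
Mar has 31 days: +31 → Apr 1, 2354 (52 left).
Apr has 30 days: +30 → May 1, 2354 (22 left).
+22 → May 23, 2354.

May 23, 2354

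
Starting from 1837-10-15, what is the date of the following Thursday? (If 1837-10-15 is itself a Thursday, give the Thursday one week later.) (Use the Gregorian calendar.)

Oct 15, 1837 is a Sunday.
From Sunday to the next Thursday is 4 days.
Oct 15, 1837 + 4 = Oct 19, 1837.

October 19, 1837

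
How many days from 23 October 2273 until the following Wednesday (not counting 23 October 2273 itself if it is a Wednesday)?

Oct 23, 2273 is a Thursday.
From Thursday to the next Wednesday is 6 days.

6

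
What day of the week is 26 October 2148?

January 1, 2148 is a Monday.
Jan 1, 2148 → Feb 1, 2148: 31 days (January has 31).
Feb 1, 2148 → Mar 1, 2148: 29 days (February has 29).
Mar 1, 2148 → Apr 1, 2148: 31 days (March has 31).
Apr 1, 2148 → May 1, 2148: 30 days (April has 30).
May 1, 2148 → Jun 1, 2148: 31 days (May has 31).
Jun 1, 2148 → Jul 1, 2148: 30 days (June has 30).
Jul 1, 2148 → Aug 1, 2148: 31 days (July has 31).
Aug 1, 2148 → Sep 1, 2148: 31 days (August has 31).
Sep 1, 2148 → Oct 1, 2148: 30 days (September has 30).
Oct 1, 2148 → Oct 26, 2148: 25 days.
Total: 299 days.
299 mod 7 = 5, so Monday + 5 = Saturday.

Saturday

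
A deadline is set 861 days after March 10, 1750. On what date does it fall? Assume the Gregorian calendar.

+365 (one year) → Mar 10, 1751 (496 left).
+366 (one year; includes Feb 29, 1752) → Mar 10, 1752 (130 left).
Mar has 31 days: +22 → Apr 1, 1752 (108 left).
Apr has 30 days: +30 → May 1, 1752 (78 left).
May has 31 days: +31 → Jun 1, 1752 (47 left).
Jun has 30 days: +30 → Jul 1, 1752 (17 left).
+17 → Jul 18, 1752.

July 18, 1752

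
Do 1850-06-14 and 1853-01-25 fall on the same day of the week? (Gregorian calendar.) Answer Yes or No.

From Jun 14, 1850 to Jan 25, 1853 is 956 days.
956 mod 7 = 4, so they are different weekdays.
(Jun 14, 1850 is a Friday; Jan 25, 1853 is a Tuesday.)

No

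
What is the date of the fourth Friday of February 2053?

February 1, 2053 is a Saturday.
The first Friday is therefore February 7 (6 days later).
The fourth Friday is 7 + 3×7 = February 28.

February 28, 2053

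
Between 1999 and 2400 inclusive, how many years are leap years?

Multiples of 4 in [1999,2400]: 101.
Of those, multiples of 100: 5 (not leap unless ÷400).
Multiples of 400: 2.
Leap years = 101 − 5 + 2 = 98.

98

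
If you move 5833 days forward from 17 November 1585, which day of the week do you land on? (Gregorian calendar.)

Tuesday

Nov 17, 1585 is a Sunday.
5833 mod 7 = 2, so 5833 days after a Sunday is Sunday + 2 = Tuesday.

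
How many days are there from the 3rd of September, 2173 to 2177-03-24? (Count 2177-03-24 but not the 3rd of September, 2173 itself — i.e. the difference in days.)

Sep 3, 2173 → Sep 3, 2174: 365 days.
Sep 3, 2174 → Sep 3, 2175: 365 days.
Sep 3, 2175 → Sep 3, 2176: 366 days (Feb 29, 2176 is in that span).
Sep 3, 2176 → Oct 3, 2176: 30 days (September has 30).
Oct 3, 2176 → Nov 3, 2176: 31 days (October has 31).
Nov 3, 2176 → Dec 3, 2176: 30 days (November has 30).
Dec 3, 2176 → Jan 3, 2177: 31 days (December has 31).
Jan 3, 2177 → Feb 3, 2177: 31 days (January has 31).
Feb 3, 2177 → Mar 3, 2177: 28 days (February has 28).
Mar 3, 2177 → Mar 24, 2177: 21 days.
Total: 1298 days.

1298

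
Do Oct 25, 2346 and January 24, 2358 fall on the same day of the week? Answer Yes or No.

From Oct 25, 2346 to Jan 24, 2358 is 4109 days.
4109 mod 7 = 0, so they are the same weekday.
(Oct 25, 2346 is a Friday; Jan 24, 2358 is a Friday.)

Yes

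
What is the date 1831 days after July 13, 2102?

July 18, 2107

+365 (one year) → Jul 13, 2103 (1466 left).
+366 (one year; includes Feb 29, 2104) → Jul 13, 2104 (1100 left).
+365 (one year) → Jul 13, 2105 (735 left).
+365 (one year) → Jul 13, 2106 (370 left).
Jul has 31 days: +19 → Aug 1, 2106 (351 left).
Aug has 31 days: +31 → Sep 1, 2106 (320 left).
Sep has 30 days: +30 → Oct 1, 2106 (290 left).
Oct has 31 days: +31 → Nov 1, 2106 (259 left).
Nov has 30 days: +30 → Dec 1, 2106 (229 left).
Dec has 31 days: +31 → Jan 1, 2107 (198 left).
Jan has 31 days: +31 → Feb 1, 2107 (167 left).
Feb has 28 days: +28 → Mar 1, 2107 (139 left).
Mar has 31 days: +31 → Apr 1, 2107 (108 left).
Apr has 30 days: +30 → May 1, 2107 (78 left).
May has 31 days: +31 → Jun 1, 2107 (47 left).
Jun has 30 days: +30 → Jul 1, 2107 (17 left).
+17 → Jul 18, 2107.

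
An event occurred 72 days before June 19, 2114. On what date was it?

April 8, 2114

−19 → May 31, 2114 (end of May, 31 days; 53 left).
−31 → Apr 30, 2114 (end of Apr, 30 days; 22 left).
−22 → Apr 8, 2114.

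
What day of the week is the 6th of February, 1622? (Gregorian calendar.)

Sunday

Doomsday rule: the anchor day for the 1600s is Tuesday. For year 22: 22÷12 = 1 r 10, and 10÷4 = 2, so 1+10+2 = 13.
Tuesday + 13 ≡ Monday — that's 1622's doomsday.
In February the doomsday date is Feb 28 (1622 is not a leap year).
Feb 6 is 22 days before Feb 28; 22 mod 7 = 1, so Monday − 1 = Sunday.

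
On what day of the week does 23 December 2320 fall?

Doomsday rule: the anchor day for the 2300s is Wednesday. For year 20: 20÷12 = 1 r 8, and 8÷4 = 2, so 1+8+2 = 11.
Wednesday + 11 ≡ Sunday — that's 2320's doomsday.
In December the doomsday date is Dec 12.
Dec 23 is 11 days after Dec 12; 11 mod 7 = 4, so Sunday + 4 = Thursday.

Thursday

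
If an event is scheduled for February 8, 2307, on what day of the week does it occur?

Friday

Doomsday rule: the anchor day for the 2300s is Wednesday. For year 07: 7÷12 = 0 r 7, and 7÷4 = 1, so 0+7+1 = 8.
Wednesday + 8 ≡ Thursday — that's 2307's doomsday.
In February the doomsday date is Feb 28 (2307 is not a leap year).
Feb 8 is 20 days before Feb 28; 20 mod 7 = 6, so Thursday − 6 = Friday.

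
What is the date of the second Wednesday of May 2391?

May 8, 2391

May 1, 2391 is a Wednesday.
The first Wednesday is therefore May 1 (same day).
The second Wednesday is 1 + 1×7 = May 8.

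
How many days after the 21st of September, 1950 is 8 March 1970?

7108

Sep 21, 1950 → Sep 21, 1951: 365 days.
Sep 21, 1951 → Sep 21, 1952: 366 days (Feb 29, 1952 is in that span).
Sep 21, 1952 → Sep 21, 1953: 365 days.
Sep 21, 1953 → Sep 21, 1954: 365 days.
Sep 21, 1954 → Sep 21, 1955: 365 days.
Sep 21, 1955 → Sep 21, 1956: 366 days (Feb 29, 1956 is in that span).
Sep 21, 1956 → Sep 21, 1957: 365 days.
Sep 21, 1957 → Sep 21, 1958: 365 days.
Sep 21, 1958 → Sep 21, 1959: 365 days.
Sep 21, 1959 → Sep 21, 1960: 366 days (Feb 29, 1960 is in that span).
Sep 21, 1960 → Sep 21, 1961: 365 days.
Sep 21, 1961 → Sep 21, 1962: 365 days.
Sep 21, 1962 → Sep 21, 1963: 365 days.
Sep 21, 1963 → Sep 21, 1964: 366 days (Feb 29, 1964 is in that span).
Sep 21, 1964 → Sep 21, 1965: 365 days.
Sep 21, 1965 → Sep 21, 1966: 365 days.
Sep 21, 1966 → Sep 21, 1967: 365 days.
Sep 21, 1967 → Sep 21, 1968: 366 days (Feb 29, 1968 is in that span).
Sep 21, 1968 → Sep 21, 1969: 365 days.
Sep 21, 1969 → Oct 21, 1969: 30 days (September has 30).
Oct 21, 1969 → Nov 21, 1969: 31 days (October has 31).
Nov 21, 1969 → Dec 21, 1969: 30 days (November has 30).
Dec 21, 1969 → Jan 21, 1970: 31 days (December has 31).
Jan 21, 1970 → Feb 21, 1970: 31 days (January has 31).
Feb 21, 1970 → Mar 8, 1970: 15 days.
Total: 7108 days.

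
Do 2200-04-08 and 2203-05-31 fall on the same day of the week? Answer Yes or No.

From Apr 8, 2200 to May 31, 2203 is 1148 days.
1148 mod 7 = 0, so they are the same weekday.
(Apr 8, 2200 is a Tuesday; May 31, 2203 is a Tuesday.)

Yes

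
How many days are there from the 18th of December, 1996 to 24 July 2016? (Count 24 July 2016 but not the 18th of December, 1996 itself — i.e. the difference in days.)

Dec 18, 1996 → Dec 18, 1997: 365 days.
Dec 18, 1997 → Dec 18, 1998: 365 days.
Dec 18, 1998 → Dec 18, 1999: 365 days.
Dec 18, 1999 → Dec 18, 2000: 366 days (Feb 29, 2000 is in that span).
Dec 18, 2000 → Dec 18, 2001: 365 days.
Dec 18, 2001 → Dec 18, 2002: 365 days.
Dec 18, 2002 → Dec 18, 2003: 365 days.
Dec 18, 2003 → Dec 18, 2004: 366 days (Feb 29, 2004 is in that span).
Dec 18, 2004 → Dec 18, 2005: 365 days.
Dec 18, 2005 → Dec 18, 2006: 365 days.
Dec 18, 2006 → Dec 18, 2007: 365 days.
Dec 18, 2007 → Dec 18, 2008: 366 days (Feb 29, 2008 is in that span).
Dec 18, 2008 → Dec 18, 2009: 365 days.
Dec 18, 2009 → Dec 18, 2010: 365 days.
Dec 18, 2010 → Dec 18, 2011: 365 days.
Dec 18, 2011 → Dec 18, 2012: 366 days (Feb 29, 2012 is in that span).
Dec 18, 2012 → Dec 18, 2013: 365 days.
Dec 18, 2013 → Dec 18, 2014: 365 days.
Dec 18, 2014 → Dec 18, 2015: 365 days.
Dec 18, 2015 → Jan 18, 2016: 31 days (December has 31).
Jan 18, 2016 → Feb 18, 2016: 31 days (January has 31).
Feb 18, 2016 → Mar 18, 2016: 29 days (February has 29).
Mar 18, 2016 → Apr 18, 2016: 31 days (March has 31).
Apr 18, 2016 → May 18, 2016: 30 days (April has 30).
May 18, 2016 → Jun 18, 2016: 31 days (May has 31).
Jun 18, 2016 → Jul 18, 2016: 30 days (June has 30).
Jul 18, 2016 → Jul 24, 2016: 6 days.
Total: 7158 days.

7158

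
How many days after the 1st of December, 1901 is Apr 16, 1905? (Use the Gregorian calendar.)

Dec 1, 1901 → Dec 1, 1902: 365 days.
Dec 1, 1902 → Dec 1, 1903: 365 days.
Dec 1, 1903 → Dec 1, 1904: 366 days (Feb 29, 1904 is in that span).
Dec 1, 1904 → Jan 1, 1905: 31 days (December has 31).
Jan 1, 1905 → Feb 1, 1905: 31 days (January has 31).
Feb 1, 1905 → Mar 1, 1905: 28 days (February has 28).
Mar 1, 1905 → Apr 1, 1905: 31 days (March has 31).
Apr 1, 1905 → Apr 16, 1905: 15 days.
Total: 1232 days.

1232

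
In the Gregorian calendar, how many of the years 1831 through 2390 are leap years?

Multiples of 4 in [1831,2390]: 140.
Of those, multiples of 100: 5 (not leap unless ÷400).
Multiples of 400: 1.
Leap years = 140 − 5 + 1 = 136.

136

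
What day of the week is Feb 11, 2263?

Doomsday rule: the anchor day for the 2200s is Friday. For year 63: 63÷12 = 5 r 3, and 3÷4 = 0, so 5+3+0 = 8.
Friday + 8 ≡ Saturday — that's 2263's doomsday.
In February the doomsday date is Feb 28 (2263 is not a leap year).
Feb 11 is 17 days before Feb 28; 17 mod 7 = 3, so Saturday − 3 = Wednesday.

Wednesday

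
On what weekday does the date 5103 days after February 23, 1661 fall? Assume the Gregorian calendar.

Wednesday

First find the weekday of Feb 23, 1661. Doomsday rule: the anchor day for the 1600s is Tuesday. For year 61: 61÷12 = 5 r 1, and 1÷4 = 0, so 5+1+0 = 6.
Tuesday + 6 ≡ Monday — that's 1661's doomsday.
In February the doomsday date is Feb 28 (1661 is not a leap year).
Feb 23 is 5 days before Feb 28; 5 mod 7 = 5, so Monday − 5 = Wednesday.
5103 mod 7 = 0, so 5103 days after a Wednesday is Wednesday + 0 = Wednesday.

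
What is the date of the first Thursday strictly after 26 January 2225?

January 27, 2225

Jan 26, 2225 is a Wednesday.
From Wednesday to the next Thursday is 1 day.
Jan 26, 2225 + 1 = Jan 27, 2225.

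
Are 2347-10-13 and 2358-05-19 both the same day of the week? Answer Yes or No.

Yes

From Oct 13, 2347 to May 19, 2358 is 3871 days.
3871 mod 7 = 0, so they are the same weekday.
(Oct 13, 2347 is a Monday; May 19, 2358 is a Monday.)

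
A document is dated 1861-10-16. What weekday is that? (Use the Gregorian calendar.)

Doomsday rule: the anchor day for the 1800s is Friday. For year 61: 61÷12 = 5 r 1, and 1÷4 = 0, so 5+1+0 = 6.
Friday + 6 ≡ Thursday — that's 1861's doomsday.
In October the doomsday date is Oct 10.
Oct 16 is 6 days after Oct 10; 6 mod 7 = 6, so Thursday + 6 = Wednesday.

Wednesday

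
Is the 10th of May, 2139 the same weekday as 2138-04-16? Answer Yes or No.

From Apr 16, 2138 to May 10, 2139 is 389 days.
389 mod 7 = 4, so they are different weekdays.
(Apr 16, 2138 is a Wednesday; May 10, 2139 is a Sunday.)

No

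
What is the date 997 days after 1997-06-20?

+365 (one year) → Jun 20, 1998 (632 left).
+365 (one year) → Jun 20, 1999 (267 left).
Jun has 30 days: +11 → Jul 1, 1999 (256 left).
Jul has 31 days: +31 → Aug 1, 1999 (225 left).
Aug has 31 days: +31 → Sep 1, 1999 (194 left).
Sep has 30 days: +30 → Oct 1, 1999 (164 left).
Oct has 31 days: +31 → Nov 1, 1999 (133 left).
Nov has 30 days: +30 → Dec 1, 1999 (103 left).
Dec has 31 days: +31 → Jan 1, 2000 (72 left).
Jan has 31 days: +31 → Feb 1, 2000 (41 left).
Feb has 29 days: +29 → Mar 1, 2000 (12 left).
+12 → Mar 13, 2000.

March 13, 2000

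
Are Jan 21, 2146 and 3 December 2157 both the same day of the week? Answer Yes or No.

No

From Jan 21, 2146 to Dec 3, 2157 is 4334 days.
4334 mod 7 = 1, so they are different weekdays.
(Jan 21, 2146 is a Friday; Dec 3, 2157 is a Saturday.)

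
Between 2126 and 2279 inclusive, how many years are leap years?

Multiples of 4 in [2126,2279]: 38.
Of those, multiples of 100: 1 (not leap unless ÷400).
Multiples of 400: 0.
Leap years = 38 − 1 + 0 = 37.

37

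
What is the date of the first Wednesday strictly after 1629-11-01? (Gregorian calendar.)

November 7, 1629

Nov 1, 1629 is a Thursday.
From Thursday to the next Wednesday is 6 days.
Nov 1, 1629 + 6 = Nov 7, 1629.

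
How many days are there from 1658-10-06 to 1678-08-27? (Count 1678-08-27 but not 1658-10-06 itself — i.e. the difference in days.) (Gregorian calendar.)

7265

Oct 6, 1658 → Oct 6, 1659: 365 days.
Oct 6, 1659 → Oct 6, 1660: 366 days (Feb 29, 1660 is in that span).
Oct 6, 1660 → Oct 6, 1661: 365 days.
Oct 6, 1661 → Oct 6, 1662: 365 days.
Oct 6, 1662 → Oct 6, 1663: 365 days.
Oct 6, 1663 → Oct 6, 1664: 366 days (Feb 29, 1664 is in that span).
Oct 6, 1664 → Oct 6, 1665: 365 days.
Oct 6, 1665 → Oct 6, 1666: 365 days.
Oct 6, 1666 → Oct 6, 1667: 365 days.
Oct 6, 1667 → Oct 6, 1668: 366 days (Feb 29, 1668 is in that span).
Oct 6, 1668 → Oct 6, 1669: 365 days.
Oct 6, 1669 → Oct 6, 1670: 365 days.
Oct 6, 1670 → Oct 6, 1671: 365 days.
Oct 6, 1671 → Oct 6, 1672: 366 days (Feb 29, 1672 is in that span).
Oct 6, 1672 → Oct 6, 1673: 365 days.
Oct 6, 1673 → Oct 6, 1674: 365 days.
Oct 6, 1674 → Oct 6, 1675: 365 days.
Oct 6, 1675 → Oct 6, 1676: 366 days (Feb 29, 1676 is in that span).
Oct 6, 1676 → Oct 6, 1677: 365 days.
Oct 6, 1677 → Nov 6, 1677: 31 days (October has 31).
Nov 6, 1677 → Dec 6, 1677: 30 days (November has 30).
Dec 6, 1677 → Jan 6, 1678: 31 days (December has 31).
Jan 6, 1678 → Feb 6, 1678: 31 days (January has 31).
Feb 6, 1678 → Mar 6, 1678: 28 days (February has 28).
Mar 6, 1678 → Apr 6, 1678: 31 days (March has 31).
Apr 6, 1678 → May 6, 1678: 30 days (April has 30).
May 6, 1678 → Jun 6, 1678: 31 days (May has 31).
Jun 6, 1678 → Jul 6, 1678: 30 days (June has 30).
Jul 6, 1678 → Aug 6, 1678: 31 days (July has 31).
Aug 6, 1678 → Aug 27, 1678: 21 days.
Total: 7265 days.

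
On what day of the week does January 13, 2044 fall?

Wednesday

Doomsday rule: the anchor day for the 2000s is Tuesday. For year 44: 44÷12 = 3 r 8, and 8÷4 = 2, so 3+8+2 = 13.
Tuesday + 13 ≡ Monday — that's 2044's doomsday.
In January the doomsday date is Jan 4 (2044 is a leap year (divisible by 4)).
Jan 13 is 9 days after Jan 4; 9 mod 7 = 2, so Monday + 2 = Wednesday.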